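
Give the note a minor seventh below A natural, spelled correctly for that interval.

A seventh below A lands on the letter B.
A minor seventh spans 10 semitones, so A moves to pitch class 11. On the letter B that is B.

B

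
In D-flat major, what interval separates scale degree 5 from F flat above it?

minor sixth

Scale degree 5 of Db major is Ab.
Ab up to Fb: letters A→F make it a sixth; 8 semitones makes it minor.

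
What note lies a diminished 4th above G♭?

Cbb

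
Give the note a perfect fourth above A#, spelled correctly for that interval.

D#

A fourth above A lands on the letter D.
A perfect fourth spans 5 semitones, so A# moves to pitch class 3. On the letter D that is D#.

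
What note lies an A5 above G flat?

D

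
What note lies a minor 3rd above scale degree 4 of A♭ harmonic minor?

Scale degree 4 of Ab harmonic minor is Db.
A minor third (3 semitones) above Db lands on the letter F, giving Fb.

Fb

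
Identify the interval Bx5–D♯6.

diminished third

Counting letters B–C–D gives a third.
B##→D# = 2 semitones, 2 narrower than the major third (4), so diminished.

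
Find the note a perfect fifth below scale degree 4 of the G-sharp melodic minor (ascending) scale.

Scale degree 4 of G# melodic minor (ascending) is C#.
A perfect fifth (7 semitones) below C# lands on the letter F, giving F#.

F#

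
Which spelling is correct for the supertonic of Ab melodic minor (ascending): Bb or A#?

Each scale degree takes a distinct letter name. Degree 2 of a scale on A must use the letter B.
Bb and A# are enharmonically the same pitch, but only Bb uses the letter B, so it is the correct spelling here.

Bb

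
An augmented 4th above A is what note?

D#

A fourth above A lands on the letter D.
An augmented fourth spans 6 semitones, so A moves to pitch class 3. On the letter D that is D#.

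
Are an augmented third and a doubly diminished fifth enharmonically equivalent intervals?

Yes

An augmented third spans 5 semitones; a doubly diminished fifth spans 5.
They are enharmonically equivalent.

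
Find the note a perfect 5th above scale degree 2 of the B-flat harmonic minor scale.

Scale degree 2 of Bb harmonic minor is C.
A perfect fifth (7 semitones) above C lands on the letter G, giving G.

G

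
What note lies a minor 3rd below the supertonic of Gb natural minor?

F

The supertonic of Gb natural minor is Ab.
A minor third (3 semitones) below Ab lands on the letter F, giving F.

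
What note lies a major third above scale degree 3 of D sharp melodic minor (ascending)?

Scale degree 3 of D# melodic minor (ascending) is F#.
A major third (4 semitones) above F# lands on the letter A, giving A#.

A#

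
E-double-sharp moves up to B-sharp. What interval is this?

diminished fifth

The letter names run E→B, a span of 4 letter steps, so the interval is some kind of fifth.
E## to B# is 6 semitones. A perfect fifth is 7, so 6 makes it diminished.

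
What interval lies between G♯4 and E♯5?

major sixth

Counting letters G–A–B–C–D–E gives a sixth.
G#→E# = 9 semitones, exactly the major sixth.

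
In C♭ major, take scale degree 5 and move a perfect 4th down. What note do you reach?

Db

Scale degree 5 of Cb major is Gb.
A perfect fourth (5 semitones) below Gb lands on the letter D, giving Db.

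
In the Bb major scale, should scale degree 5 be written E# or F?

F

Each scale degree takes a distinct letter name. Degree 5 of a scale on B must use the letter F.
F and E# are enharmonically the same pitch, but only F uses the letter F, so it is the correct spelling here.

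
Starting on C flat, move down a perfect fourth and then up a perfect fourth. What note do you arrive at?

Cb

A perfect fourth down from Cb is Gb (letter G, 5 semitones down).
A perfect fourth up from Gb is Cb (letter C, 5 semitones up).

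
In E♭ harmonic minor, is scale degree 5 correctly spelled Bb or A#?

Each scale degree takes a distinct letter name. Degree 5 of a scale on E must use the letter B.
Bb and A# are enharmonically the same pitch, but only Bb uses the letter B, so it is the correct spelling here.

Bb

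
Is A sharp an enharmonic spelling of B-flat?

A# is pitch class 10; Bb is pitch class 10.
All spellings map to pitch class 10, so they are enharmonically equivalent.

Yes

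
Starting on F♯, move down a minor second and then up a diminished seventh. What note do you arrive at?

D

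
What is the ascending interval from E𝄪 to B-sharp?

diminished fifth

Counting letters E–F–G–A–B gives a fifth.
E##→B# = 6 semitones, 1 narrower than the perfect fifth (7), so diminished.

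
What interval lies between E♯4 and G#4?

Counting letters E–F–G gives a third.
E#→G# = 3 semitones, 1 narrower than the major third (4), so minor.

minor third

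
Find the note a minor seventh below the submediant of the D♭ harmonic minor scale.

The submediant of Db harmonic minor is Bbb.
A minor seventh (10 semitones) below Bbb lands on the letter C, giving Cb.

Cb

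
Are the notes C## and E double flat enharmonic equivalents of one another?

C## = pitch class 2 and Ebb = pitch class 2 — the same pitch class, so they are enharmonic equivalents.

Yes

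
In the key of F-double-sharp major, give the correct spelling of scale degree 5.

C##

The F## major scale runs F## G## A## B# C## D## E##.
Degree 5 is C##.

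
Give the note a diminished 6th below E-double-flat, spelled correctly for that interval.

A sixth below E lands on the letter G.
A diminished sixth spans 7 semitones, so Ebb moves to pitch class 7. On the letter G that is G.

G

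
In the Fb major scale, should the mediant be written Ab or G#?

Ab

Each scale degree takes a distinct letter name. Degree 3 of a scale on F must use the letter A.
Ab and G# are enharmonically the same pitch, but only Ab uses the letter A, so it is the correct spelling here.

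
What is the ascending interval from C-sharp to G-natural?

Counting letters C–D–E–F–G gives a fifth.
C#→G = 6 semitones, 1 narrower than the perfect fifth (7), so diminished.

diminished fifth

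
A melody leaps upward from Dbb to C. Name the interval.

augmented seventh

The letter names run D→C, a span of 6 letter steps, so the interval is some kind of seventh.
Dbb to C is 12 semitones. A major seventh is 11, so 12 makes it augmented.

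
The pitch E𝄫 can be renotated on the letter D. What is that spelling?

D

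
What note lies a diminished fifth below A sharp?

A down a perfect fifth is D, so the target letter is D.
From A#, a diminished fifth is 6 semitones down: D##.

D##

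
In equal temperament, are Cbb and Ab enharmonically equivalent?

Cbb is pitch class 10; Ab is pitch class 8.
The pitch classes differ (10 vs. 8), so they are not enharmonic equivalents.

No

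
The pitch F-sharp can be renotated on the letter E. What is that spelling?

E##

F# is pitch class 6. The letter E alone is pitch class 4.
To reach pitch class 6 from E requires an offset of +2 semitones, i.e. double sharp: E##.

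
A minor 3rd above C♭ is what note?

A third above C lands on the letter E.
A minor third spans 3 semitones, so Cb moves to pitch class 2. On the letter E that is Ebb.

Ebb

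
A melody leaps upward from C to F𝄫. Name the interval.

The letter names run C→F, a span of 3 letter steps, so the interval is some kind of fourth.
C to Fbb is 3 semitones. A perfect fourth is 5, so 3 makes it doubly diminished.

doubly diminished fourth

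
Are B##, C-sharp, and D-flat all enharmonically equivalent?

Yes

B## is pitch class 1; C# is pitch class 1; Db is pitch class 1.
All spellings map to pitch class 1, so they are enharmonically equivalent.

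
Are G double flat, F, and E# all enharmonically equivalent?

Yes

Gbb = pitch class 5 and F = pitch class 5 and E# = pitch class 5 — the same pitch class, so they are enharmonic equivalents.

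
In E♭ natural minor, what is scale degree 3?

Gb

Degree 3 takes the letter 2 steps above E, which is G.
In natural minor, degree 3 sits 3 semitones above the tonic. Eb + 3 semitones is pitch class 6, spelled on G as Gb.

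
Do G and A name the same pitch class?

No

Two spellings are enharmonically equivalent only if they share a pitch class.
Here G → 7, A → 9; 7 ≠ 9, so they are not.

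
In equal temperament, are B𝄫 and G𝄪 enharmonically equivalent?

Yes

Bbb is pitch class 9; G## is pitch class 9.
All spellings map to pitch class 9, so they are enharmonically equivalent.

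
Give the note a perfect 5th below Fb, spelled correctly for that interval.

Bbb

F down a perfect fifth is Bb, so the target letter is B.
From Fb, a perfect fifth is 7 semitones down: Bbb.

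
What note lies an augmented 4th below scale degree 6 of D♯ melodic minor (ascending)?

F#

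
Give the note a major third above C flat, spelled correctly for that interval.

A third above C lands on the letter E.
A major third spans 4 semitones, so Cb moves to pitch class 3. On the letter E that is Eb.

Eb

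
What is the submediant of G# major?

The G# major scale runs G# A# B# C# D# E# F##.
Degree 6 is E#.

E#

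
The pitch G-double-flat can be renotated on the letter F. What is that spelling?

F

Gbb is pitch class 5. The letter F alone is pitch class 5.
Pitch class 5 on F needs no accidental: F.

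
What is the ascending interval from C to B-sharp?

augmented seventh

The letter names run C→B, a span of 6 letter steps, so the interval is some kind of seventh.
C to B# is 12 semitones. A major seventh is 11, so 12 makes it augmented.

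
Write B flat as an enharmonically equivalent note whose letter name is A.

A#

Bb is pitch class 10. The letter A alone is pitch class 9.
To reach pitch class 10 from A requires an offset of +1 semitone, i.e. sharp: A#.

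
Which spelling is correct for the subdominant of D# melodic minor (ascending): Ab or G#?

G#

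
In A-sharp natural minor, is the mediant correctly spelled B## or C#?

Each scale degree takes a distinct letter name. Degree 3 of a scale on A must use the letter C.
C# and B## are enharmonically the same pitch, but only C# uses the letter C, so it is the correct spelling here.

C#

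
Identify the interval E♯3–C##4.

major sixth

Counting letters E–F–G–A–B–C gives a sixth.
E#→C## = 9 semitones, exactly the major sixth.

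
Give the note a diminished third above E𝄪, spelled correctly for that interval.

E up a major third is G#, so the target letter is G.
From E##, a diminished third is 2 semitones up: G#.

G#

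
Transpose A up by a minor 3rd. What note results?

A third above A lands on the letter C.
A minor third spans 3 semitones, so A moves to pitch class 0. On the letter C that is C.

C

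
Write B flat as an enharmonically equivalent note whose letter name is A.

A#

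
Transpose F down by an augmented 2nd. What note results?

A second below F lands on the letter E.
An augmented second spans 3 semitones, so F moves to pitch class 2. On the letter E that is Ebb.

Ebb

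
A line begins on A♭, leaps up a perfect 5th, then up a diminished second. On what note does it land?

A perfect fifth up from Ab is Eb (letter E, 7 semitones up).
A diminished second up from Eb is Fbb (letter F, 0 semitones up).

Fbb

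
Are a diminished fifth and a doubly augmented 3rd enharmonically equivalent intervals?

Yes

A diminished fifth spans 6 semitones; a doubly augmented third spans 6.
They are enharmonically equivalent.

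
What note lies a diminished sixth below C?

E#

C down a major sixth is Eb, so the target letter is E.
From C, a diminished sixth is 7 semitones down: E#.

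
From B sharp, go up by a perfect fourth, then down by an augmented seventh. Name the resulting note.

A perfect fourth up from B# is E# (letter E, 5 semitones up).
An augmented seventh down from E# is F (letter F, 12 semitones down).

F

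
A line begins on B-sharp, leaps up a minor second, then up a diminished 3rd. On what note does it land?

A minor second up from B# is C# (letter C, 1 semitone up).
A diminished third up from C# is Eb (letter E, 2 semitones up).

Eb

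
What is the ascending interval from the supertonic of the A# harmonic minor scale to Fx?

perfect fifth

The supertonic of A# harmonic minor is B#.
B# up to F##: letters B→F make it a fifth; 7 semitones makes it perfect.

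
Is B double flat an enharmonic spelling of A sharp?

Two spellings are enharmonically equivalent only if they share a pitch class.
Here Bbb → 9, A# → 10; 9 ≠ 10, so they are not.

No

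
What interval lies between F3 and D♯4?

augmented sixth

Counting letters F–G–A–B–C–D gives a sixth.
F→D# = 10 semitones, 1 wider than the major sixth (9), so augmented.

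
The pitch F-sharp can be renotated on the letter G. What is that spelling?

Gb

F# is pitch class 6. The letter G alone is pitch class 7.
To reach pitch class 6 from G requires an offset of -1 semitone, i.e. flat: Gb.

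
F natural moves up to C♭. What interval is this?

diminished fifth

The letter names run F→C, a span of 4 letter steps, so the interval is some kind of fifth.
F to Cb is 6 semitones. A perfect fifth is 7, so 6 makes it diminished.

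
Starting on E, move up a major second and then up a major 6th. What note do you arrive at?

D#

A major second up from E is F# (letter F, 2 semitones up).
A major sixth up from F# is D# (letter D, 9 semitones up).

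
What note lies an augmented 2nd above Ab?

A second above A lands on the letter B.
An augmented second spans 3 semitones, so Ab moves to pitch class 11. On the letter B that is B.

B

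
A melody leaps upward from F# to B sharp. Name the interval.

Counting letters F–G–A–B gives a fourth.
F#→B# = 6 semitones, 1 wider than the perfect fourth (5), so augmented.

augmented fourth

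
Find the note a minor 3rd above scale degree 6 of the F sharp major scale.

F#

Scale degree 6 of F# major is D#.
A minor third (3 semitones) above D# lands on the letter F, giving F#.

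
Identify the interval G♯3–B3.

Counting letters G–A–B gives a third.
G#→B = 3 semitones, 1 narrower than the major third (4), so minor.

minor third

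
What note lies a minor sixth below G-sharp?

B#

A sixth below G lands on the letter B.
A minor sixth spans 8 semitones, so G# moves to pitch class 0. On the letter B that is B#.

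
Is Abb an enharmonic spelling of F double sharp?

Abb is pitch class 7; F## is pitch class 7.
All spellings map to pitch class 7, so they are enharmonically equivalent.

Yes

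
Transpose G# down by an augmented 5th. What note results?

C

G down a perfect fifth is C, so the target letter is C.
From G#, an augmented fifth is 8 semitones down: C.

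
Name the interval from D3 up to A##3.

The letter names run D→A, a span of 4 letter steps, so the interval is some kind of fifth.
D to A## is 9 semitones. A perfect fifth is 7, so 9 makes it doubly augmented.

doubly augmented fifth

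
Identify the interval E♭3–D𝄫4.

The letter names run E→D, a span of 6 letter steps, so the interval is some kind of seventh.
Eb to Dbb is 9 semitones. A major seventh is 11, so 9 makes it diminished.

diminished seventh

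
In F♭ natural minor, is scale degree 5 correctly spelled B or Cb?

Cb

Each scale degree takes a distinct letter name. Degree 5 of a scale on F must use the letter C.
Cb and B are enharmonically the same pitch, but only Cb uses the letter C, so it is the correct spelling here.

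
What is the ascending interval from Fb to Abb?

The letter names run F→A, a span of 2 letter steps, so the interval is some kind of third.
Fb to Abb is 3 semitones. A major third is 4, so 3 makes it minor.

minor third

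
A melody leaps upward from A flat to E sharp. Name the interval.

doubly augmented fifth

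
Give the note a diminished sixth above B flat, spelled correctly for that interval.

Gbb

B up a major sixth is G#, so the target letter is G.
From Bb, a diminished sixth is 7 semitones up: Gbb.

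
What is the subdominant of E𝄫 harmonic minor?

Abb

Degree 4 takes the letter 3 steps above E, which is A.
In harmonic minor, degree 4 sits 5 semitones above the tonic. Ebb + 5 semitones is pitch class 7, spelled on A as Abb.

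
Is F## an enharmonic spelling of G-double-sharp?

No

F## is pitch class 7; G## is pitch class 9.
The pitch classes differ (7 vs. 9), so they are not enharmonic equivalents.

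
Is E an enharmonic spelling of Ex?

No

Two spellings are enharmonically equivalent only if they share a pitch class.
Here E → 4, E## → 6; 4 ≠ 6, so they are not.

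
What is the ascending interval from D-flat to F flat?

Counting letters D–E–F gives a third.
Db→Fb = 3 semitones, 1 narrower than the major third (4), so minor.

minor third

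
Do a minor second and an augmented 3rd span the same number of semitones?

No

A minor second spans 1 semitone; an augmented third spans 5.
The spans differ, so they are not enharmonic equivalents.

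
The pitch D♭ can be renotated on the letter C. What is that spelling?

C#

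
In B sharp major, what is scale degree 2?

Degree 2 takes the letter 1 step above B, which is C.
In major, degree 2 sits 2 semitones above the tonic. B# + 2 semitones is pitch class 2, spelled on C as C##.

C##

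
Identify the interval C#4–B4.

minor seventh

Counting letters C–D–E–F–G–A–B gives a seventh.
C#→B = 10 semitones, 1 narrower than the major seventh (11), so minor.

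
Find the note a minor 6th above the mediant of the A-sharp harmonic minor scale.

The mediant of A# harmonic minor is C#.
A minor sixth (8 semitones) above C# lands on the letter A, giving A.

A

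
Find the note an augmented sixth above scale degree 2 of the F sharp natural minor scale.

Scale degree 2 of F# natural minor is G#.
An augmented sixth (10 semitones) above G# lands on the letter E, giving E##.

E##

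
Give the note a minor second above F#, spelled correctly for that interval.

A second above F lands on the letter G.
A minor second spans 1 semitone, so F# moves to pitch class 7. On the letter G that is G.

G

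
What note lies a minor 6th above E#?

A sixth above E lands on the letter C.
A minor sixth spans 8 semitones, so E# moves to pitch class 1. On the letter C that is C#.

C#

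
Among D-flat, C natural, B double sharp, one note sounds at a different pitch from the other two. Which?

C

In 12-tone equal temperament, enharmonic equivalents share a pitch class. Db is pitch class 1; C is pitch class 0; B## is pitch class 1.
Db and B## share pitch class 1, while C is pitch class 0.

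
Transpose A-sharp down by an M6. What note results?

C#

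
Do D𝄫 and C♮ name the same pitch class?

Dbb = pitch class 0 and C = pitch class 0 — the same pitch class, so they are enharmonic equivalents.

Yes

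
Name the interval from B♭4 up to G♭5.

minor sixth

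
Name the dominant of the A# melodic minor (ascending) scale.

The A# melodic minor (ascending) scale runs A# B# C# D# E# F## G##.
Degree 5 is E#.

E#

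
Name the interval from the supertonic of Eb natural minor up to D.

major sixth

The supertonic of Eb natural minor is F.
F up to D: letters F→D make it a sixth; 9 semitones makes it major.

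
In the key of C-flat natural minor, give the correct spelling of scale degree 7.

Bbb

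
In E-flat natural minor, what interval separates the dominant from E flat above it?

perfect fourth

The dominant of Eb natural minor is Bb.
Bb up to Eb: letters B→E make it a fourth; 5 semitones makes it perfect.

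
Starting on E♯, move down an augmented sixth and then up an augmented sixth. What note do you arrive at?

E#

An augmented sixth down from E# is G (letter G, 10 semitones down).
An augmented sixth up from G is E# (letter E, 10 semitones up).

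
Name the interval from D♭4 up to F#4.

augmented third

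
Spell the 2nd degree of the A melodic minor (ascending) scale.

B

Degree 2 takes the letter 1 step above A, which is B.
In melodic minor (ascending), degree 2 sits 2 semitones above the tonic. A + 2 semitones is pitch class 11, spelled on B as B.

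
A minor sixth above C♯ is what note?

A sixth above C lands on the letter A.
A minor sixth spans 8 semitones, so C# moves to pitch class 9. On the letter A that is A.

A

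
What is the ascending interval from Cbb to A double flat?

major sixth

Counting letters C–D–E–F–G–A gives a sixth.
Cbb→Abb = 9 semitones, exactly the major sixth.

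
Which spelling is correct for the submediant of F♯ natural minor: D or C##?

Each scale degree takes a distinct letter name. Degree 6 of a scale on F must use the letter D.
D and C## are enharmonically the same pitch, but only D uses the letter D, so it is the correct spelling here.

D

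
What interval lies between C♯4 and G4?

The letter names run C→G, a span of 4 letter steps, so the interval is some kind of fifth.
C# to G is 6 semitones. A perfect fifth is 7, so 6 makes it diminished.

diminished fifth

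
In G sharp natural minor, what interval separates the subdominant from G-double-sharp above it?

The subdominant of G# natural minor is C#.
C# up to G##: letters C→G make it a fifth; 8 semitones makes it augmented.

augmented fifth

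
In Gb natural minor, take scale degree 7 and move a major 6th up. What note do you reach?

Scale degree 7 of Gb natural minor is Fb.
A major sixth (9 semitones) above Fb lands on the letter D, giving Db.

Db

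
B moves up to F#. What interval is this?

perfect fifth

The letter names run B→F, a span of 4 letter steps, so the interval is some kind of fifth.
B to F# is 7 semitones. A perfect fifth is 7, so 7 makes it perfect.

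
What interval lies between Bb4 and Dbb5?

Counting letters B–C–D gives a third.
Bb→Dbb = 2 semitones, 2 narrower than the major third (4), so diminished.

diminished third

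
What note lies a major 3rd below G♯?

A third below G lands on the letter E.
A major third spans 4 semitones, so G# moves to pitch class 4. On the letter E that is E.

E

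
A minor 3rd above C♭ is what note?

Ebb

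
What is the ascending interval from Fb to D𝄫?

Counting letters F–G–A–B–C–D gives a sixth.
Fb→Dbb = 8 semitones, 1 narrower than the major sixth (9), so minor.

minor sixth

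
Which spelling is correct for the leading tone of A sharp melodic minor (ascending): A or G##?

G##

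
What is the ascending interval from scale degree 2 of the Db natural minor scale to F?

major second

Scale degree 2 of Db natural minor is Eb.
Eb up to F: letters E→F make it a second; 2 semitones makes it major.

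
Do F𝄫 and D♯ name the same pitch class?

Fbb is pitch class 3; D# is pitch class 3.
All spellings map to pitch class 3, so they are enharmonically equivalent.

Yes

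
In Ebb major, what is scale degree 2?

Fb

The Ebb major scale runs Ebb Fb Gb Abb Bbb Cb Db.
Degree 2 is Fb.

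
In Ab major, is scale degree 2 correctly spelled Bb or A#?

Each scale degree takes a distinct letter name. Degree 2 of a scale on A must use the letter B.
Bb and A# are enharmonically the same pitch, but only Bb uses the letter B, so it is the correct spelling here.

Bb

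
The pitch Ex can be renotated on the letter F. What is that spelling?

E## is pitch class 6. The letter F alone is pitch class 5.
To reach pitch class 6 from F requires an offset of +1 semitone, i.e. sharp: F#.

F#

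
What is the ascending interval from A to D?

Counting letters A–B–C–D gives a fourth.
A→D = 5 semitones, exactly the perfect fourth.

perfect fourth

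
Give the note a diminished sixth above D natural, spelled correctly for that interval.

D up a major sixth is B, so the target letter is B.
From D, a diminished sixth is 7 semitones up: Bbb.

Bbb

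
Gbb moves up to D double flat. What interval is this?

perfect fifth

The letter names run G→D, a span of 4 letter steps, so the interval is some kind of fifth.
Gbb to Dbb is 7 semitones. A perfect fifth is 7, so 7 makes it perfect.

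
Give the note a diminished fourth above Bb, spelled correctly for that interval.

B up a perfect fourth is E, so the target letter is E.
From Bb, a diminished fourth is 4 semitones up: Ebb.

Ebb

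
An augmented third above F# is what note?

A##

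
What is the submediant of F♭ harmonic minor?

Dbb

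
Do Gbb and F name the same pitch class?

Gbb = pitch class 5 and F = pitch class 5 — the same pitch class, so they are enharmonic equivalents.

Yes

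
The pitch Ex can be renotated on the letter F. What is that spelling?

E## is pitch class 6. The letter F alone is pitch class 5.
To reach pitch class 6 from F requires an offset of +1 semitone, i.e. sharp: F#.

F#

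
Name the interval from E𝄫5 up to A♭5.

The letter names run E→A, a span of 3 letter steps, so the interval is some kind of fourth.
Ebb to Ab is 6 semitones. A perfect fourth is 5, so 6 makes it augmented.

augmented fourth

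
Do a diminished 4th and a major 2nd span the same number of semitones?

A diminished fourth spans 4 semitones; a major second spans 2.
The spans differ, so they are not enharmonic equivalents.

No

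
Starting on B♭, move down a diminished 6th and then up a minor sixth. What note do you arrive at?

B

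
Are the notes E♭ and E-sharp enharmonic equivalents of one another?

Eb is pitch class 3; E# is pitch class 5.
The pitch classes differ (3 vs. 5), so they are not enharmonic equivalents.

No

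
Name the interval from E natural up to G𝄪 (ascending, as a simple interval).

augmented third

Counting letters E–F–G gives a third.
E→G## = 5 semitones, 1 wider than the major third (4), so augmented.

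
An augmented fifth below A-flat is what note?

A fifth below A lands on the letter D.
An augmented fifth spans 8 semitones, so Ab moves to pitch class 0. On the letter D that is Dbb.

Dbb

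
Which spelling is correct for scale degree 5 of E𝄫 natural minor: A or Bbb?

Each scale degree takes a distinct letter name. Degree 5 of a scale on E must use the letter B.
Bbb and A are enharmonically the same pitch, but only Bbb uses the letter B, so it is the correct spelling here.

Bbb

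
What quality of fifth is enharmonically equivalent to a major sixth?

doubly augmented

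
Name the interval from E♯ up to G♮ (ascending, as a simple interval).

diminished third

The letter names run E→G, a span of 2 letter steps, so the interval is some kind of third.
E# to G is 2 semitones. A major third is 4, so 2 makes it diminished.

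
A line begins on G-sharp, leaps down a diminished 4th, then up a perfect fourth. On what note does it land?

G##

A diminished fourth down from G# is D## (letter D, 4 semitones down).
A perfect fourth up from D## is G## (letter G, 5 semitones up).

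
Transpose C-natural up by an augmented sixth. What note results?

A#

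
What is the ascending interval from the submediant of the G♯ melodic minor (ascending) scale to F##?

major second

The submediant of G# melodic minor (ascending) is E#.
E# up to F##: letters E→F make it a second; 2 semitones makes it major.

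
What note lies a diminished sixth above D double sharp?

A sixth above D lands on the letter B.
A diminished sixth spans 7 semitones, so D## moves to pitch class 11. On the letter B that is B.

B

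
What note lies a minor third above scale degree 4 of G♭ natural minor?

Ebb

Scale degree 4 of Gb natural minor is Cb.
A minor third (3 semitones) above Cb lands on the letter E, giving Ebb.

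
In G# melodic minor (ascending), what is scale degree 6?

Degree 6 takes the letter 5 steps above G, which is E.
In melodic minor (ascending), degree 6 sits 9 semitones above the tonic. G# + 9 semitones is pitch class 5, spelled on E as E#.

E#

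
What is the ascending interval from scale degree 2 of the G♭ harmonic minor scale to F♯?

augmented sixth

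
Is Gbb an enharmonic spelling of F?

Yes

Gbb is pitch class 5; F is pitch class 5.
All spellings map to pitch class 5, so they are enharmonically equivalent.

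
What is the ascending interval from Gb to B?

augmented third

Counting letters G–A–B gives a third.
Gb→B = 5 semitones, 1 wider than the major third (4), so augmented.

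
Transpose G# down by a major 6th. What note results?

B

A sixth below G lands on the letter B.
A major sixth spans 9 semitones, so G# moves to pitch class 11. On the letter B that is B.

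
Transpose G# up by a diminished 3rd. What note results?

Bb

G up a major third is B, so the target letter is B.
From G#, a diminished third is 2 semitones up: Bb.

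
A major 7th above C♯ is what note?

A seventh above C lands on the letter B.
A major seventh spans 11 semitones, so C# moves to pitch class 0. On the letter B that is B#.

B#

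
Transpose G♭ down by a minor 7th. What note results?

G down a major seventh is Ab, so the target letter is A.
From Gb, a minor seventh is 10 semitones down: Ab.

Ab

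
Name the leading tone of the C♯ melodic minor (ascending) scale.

Degree 7 takes the letter 6 steps above C, which is B.
In melodic minor (ascending), degree 7 sits 11 semitones above the tonic. C# + 11 semitones is pitch class 0, spelled on B as B#.

B#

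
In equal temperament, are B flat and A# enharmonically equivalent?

Yes

Bb is pitch class 10; A# is pitch class 10.
All spellings map to pitch class 10, so they are enharmonically equivalent.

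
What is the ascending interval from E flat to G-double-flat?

diminished third

Counting letters E–F–G gives a third.
Eb→Gbb = 2 semitones, 2 narrower than the major third (4), so diminished.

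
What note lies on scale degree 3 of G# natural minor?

B

Degree 3 takes the letter 2 steps above G, which is B.
In natural minor, degree 3 sits 3 semitones above the tonic. G# + 3 semitones is pitch class 11, spelled on B as B.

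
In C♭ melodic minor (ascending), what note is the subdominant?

Fb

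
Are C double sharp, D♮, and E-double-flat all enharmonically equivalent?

C## = pitch class 2 and D = pitch class 2 and Ebb = pitch class 2 — the same pitch class, so they are enharmonic equivalents.

Yes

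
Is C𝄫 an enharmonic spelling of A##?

Two spellings are enharmonically equivalent only if they share a pitch class.
Here Cbb → 10, A## → 11; 10 ≠ 11, so they are not.

No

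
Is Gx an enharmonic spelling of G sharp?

No

Two spellings are enharmonically equivalent only if they share a pitch class.
Here G## → 9, G# → 8; 8 ≠ 9, so they are not.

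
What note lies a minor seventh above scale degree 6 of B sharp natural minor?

F#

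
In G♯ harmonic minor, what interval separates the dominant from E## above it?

augmented second

The dominant of G# harmonic minor is D#.
D# up to E##: letters D→E make it a second; 3 semitones makes it augmented.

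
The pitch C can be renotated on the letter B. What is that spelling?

C is pitch class 0. The letter B alone is pitch class 11.
To reach pitch class 0 from B requires an offset of +1 semitone, i.e. sharp: B#.

B#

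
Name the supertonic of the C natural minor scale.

D

The C natural minor scale runs C D Eb F G Ab Bb.
Degree 2 is D.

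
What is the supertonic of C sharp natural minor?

Degree 2 takes the letter 1 step above C, which is D.
In natural minor, degree 2 sits 2 semitones above the tonic. C# + 2 semitones is pitch class 3, spelled on D as D#.

D#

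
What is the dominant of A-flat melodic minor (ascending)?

The Ab melodic minor (ascending) scale runs Ab Bb Cb Db Eb F G.
Degree 5 is Eb.

Eb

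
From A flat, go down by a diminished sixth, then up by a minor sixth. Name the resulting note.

A diminished sixth down from Ab is C# (letter C, 7 semitones down).
A minor sixth up from C# is A (letter A, 8 semitones up).

A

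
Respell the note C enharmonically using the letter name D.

Dbb

C is pitch class 0. The letter D alone is pitch class 2.
To reach pitch class 0 from D requires an offset of -2 semitones, i.e. double flat: Dbb.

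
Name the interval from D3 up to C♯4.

The letter names run D→C, a span of 6 letter steps, so the interval is some kind of seventh.
D to C# is 11 semitones. A major seventh is 11, so 11 makes it major.

major seventh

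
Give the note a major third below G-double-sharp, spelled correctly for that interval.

E#

A third below G lands on the letter E.
A major third spans 4 semitones, so G## moves to pitch class 5. On the letter E that is E#.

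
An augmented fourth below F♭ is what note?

F down a perfect fourth is C, so the target letter is C.
From Fb, an augmented fourth is 6 semitones down: Cbb.

Cbb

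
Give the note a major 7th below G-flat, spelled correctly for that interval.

Abb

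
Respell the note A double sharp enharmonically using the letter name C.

Cb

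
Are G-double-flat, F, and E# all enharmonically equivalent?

Yes

Gbb is pitch class 5; F is pitch class 5; E# is pitch class 5.
All spellings map to pitch class 5, so they are enharmonically equivalent.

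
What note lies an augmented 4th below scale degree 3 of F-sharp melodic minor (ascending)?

Eb

Scale degree 3 of F# melodic minor (ascending) is A.
An augmented fourth (6 semitones) below A lands on the letter E, giving Eb.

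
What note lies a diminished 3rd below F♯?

D##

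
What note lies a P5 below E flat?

E down a perfect fifth is A, so the target letter is A.
From Eb, a perfect fifth is 7 semitones down: Ab.

Ab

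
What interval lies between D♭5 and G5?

Counting letters D–E–F–G gives a fourth.
Db→G = 6 semitones, 1 wider than the perfect fourth (5), so augmented.

augmented fourth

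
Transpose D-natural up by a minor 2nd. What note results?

Eb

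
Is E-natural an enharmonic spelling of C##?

No

E is pitch class 4; C## is pitch class 2.
The pitch classes differ (4 vs. 2), so they are not enharmonic equivalents.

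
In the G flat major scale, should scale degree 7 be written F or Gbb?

F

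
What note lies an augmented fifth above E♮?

B#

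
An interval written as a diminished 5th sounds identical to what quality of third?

doubly augmented

A diminished fifth spans 6 semitones.
A third spanning 6 semitones is doubly augmented (the major third is 4).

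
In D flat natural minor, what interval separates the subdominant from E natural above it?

augmented sixth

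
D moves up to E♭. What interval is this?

minor second

The letter names run D→E, a span of 1 letter step, so the interval is some kind of second.
D to Eb is 1 semitone. A major second is 2, so 1 makes it minor.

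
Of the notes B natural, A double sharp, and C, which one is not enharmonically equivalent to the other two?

C

In 12-tone equal temperament, enharmonic equivalents share a pitch class. B is pitch class 11; A## is pitch class 11; C is pitch class 0.
B and A## share pitch class 11, while C is pitch class 0.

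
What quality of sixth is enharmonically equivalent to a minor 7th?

augmented

A minor seventh spans 10 semitones.
A sixth spanning 10 semitones is augmented (the major sixth is 9).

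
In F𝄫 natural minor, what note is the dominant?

Degree 5 takes the letter 4 steps above F, which is C.
In natural minor, degree 5 sits 7 semitones above the tonic. Fbb + 7 semitones is pitch class 10, spelled on C as Cbb.

Cbb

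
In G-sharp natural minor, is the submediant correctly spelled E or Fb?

E

Each scale degree takes a distinct letter name. Degree 6 of a scale on G must use the letter E.
E and Fb are enharmonically the same pitch, but only E uses the letter E, so it is the correct spelling here.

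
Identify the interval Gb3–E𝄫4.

minor sixth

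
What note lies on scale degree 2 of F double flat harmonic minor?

Degree 2 takes the letter 1 step above F, which is G.
In harmonic minor, degree 2 sits 2 semitones above the tonic. Fbb + 2 semitones is pitch class 5, spelled on G as Gbb.

Gbb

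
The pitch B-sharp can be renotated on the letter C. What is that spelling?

C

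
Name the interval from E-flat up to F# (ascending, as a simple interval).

The letter names run E→F, a span of 1 letter step, so the interval is some kind of second.
Eb to F# is 3 semitones. A major second is 2, so 3 makes it augmented.

augmented second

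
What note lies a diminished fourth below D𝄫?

D down a perfect fourth is A, so the target letter is A.
From Dbb, a diminished fourth is 4 semitones down: Ab.

Ab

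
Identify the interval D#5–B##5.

The letter names run D→B, a span of 5 letter steps, so the interval is some kind of sixth.
D# to B## is 10 semitones. A major sixth is 9, so 10 makes it augmented.

augmented sixth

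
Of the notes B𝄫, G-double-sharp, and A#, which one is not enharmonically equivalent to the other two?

A#

In 12-tone equal temperament, enharmonic equivalents share a pitch class. Bbb is pitch class 9; G## is pitch class 9; A# is pitch class 10.
Bbb and G## share pitch class 9, while A# is pitch class 10.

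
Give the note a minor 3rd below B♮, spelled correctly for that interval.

G#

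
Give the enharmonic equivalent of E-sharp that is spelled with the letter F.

F

E# is pitch class 5. The letter F alone is pitch class 5.
Pitch class 5 on F needs no accidental: F.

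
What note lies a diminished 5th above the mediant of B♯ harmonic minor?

The mediant of B# harmonic minor is D#.
A diminished fifth (6 semitones) above D# lands on the letter A, giving A.

A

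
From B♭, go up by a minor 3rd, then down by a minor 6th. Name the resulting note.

A minor third up from Bb is Db (letter D, 3 semitones up).
A minor sixth down from Db is F (letter F, 8 semitones down).

F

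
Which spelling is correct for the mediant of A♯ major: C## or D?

C##

Each scale degree takes a distinct letter name. Degree 3 of a scale on A must use the letter C.
C## and D are enharmonically the same pitch, but only C## uses the letter C, so it is the correct spelling here.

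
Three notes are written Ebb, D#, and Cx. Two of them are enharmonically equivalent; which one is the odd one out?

D#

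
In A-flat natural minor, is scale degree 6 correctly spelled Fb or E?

Each scale degree takes a distinct letter name. Degree 6 of a scale on A must use the letter F.
Fb and E are enharmonically the same pitch, but only Fb uses the letter F, so it is the correct spelling here.

Fb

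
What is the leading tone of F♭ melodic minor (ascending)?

Eb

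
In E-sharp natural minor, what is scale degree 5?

B#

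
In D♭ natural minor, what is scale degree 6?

Bbb

Degree 6 takes the letter 5 steps above D, which is B.
In natural minor, degree 6 sits 8 semitones above the tonic. Db + 8 semitones is pitch class 9, spelled on B as Bbb.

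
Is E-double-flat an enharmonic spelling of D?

Yes

Ebb is pitch class 2; D is pitch class 2.
All spellings map to pitch class 2, so they are enharmonically equivalent.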